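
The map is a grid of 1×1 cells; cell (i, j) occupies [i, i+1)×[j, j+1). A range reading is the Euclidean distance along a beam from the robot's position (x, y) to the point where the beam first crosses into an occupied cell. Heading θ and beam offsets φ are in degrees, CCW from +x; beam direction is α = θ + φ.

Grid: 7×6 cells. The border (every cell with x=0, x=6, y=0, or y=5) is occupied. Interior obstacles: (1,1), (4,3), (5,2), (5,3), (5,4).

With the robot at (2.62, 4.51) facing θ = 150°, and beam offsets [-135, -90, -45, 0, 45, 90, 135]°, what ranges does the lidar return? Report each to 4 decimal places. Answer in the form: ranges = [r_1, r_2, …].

ranges = [1.8932, 0.5658, 0.5073, 0.9800, 1.6771, 2.8983, 3.6338]

beam 1: φ=-135°, α=15°
  dir = (cos 15°, sin 15°) = (0.9659, 0.2588); from cell (2,4)
  next x-line at t=0.3934, next y-line at t=1.8932; Δt_x=1.0353, Δt_y=3.8637
    x: enter (3,4) at t=0.3934
    x: enter (4,4) at t=1.4287
    y: enter (4,5) at t=1.8932 ← occupied
  → r_1 = 1.8932
beam 2: φ=-90°, α=60°
  dir = (cos 60°, sin 60°) = (0.5000, 0.8660); from cell (2,4)
  next x-line at t=0.7600, next y-line at t=0.5658; Δt_x=2.0000, Δt_y=1.1547
    y: enter (2,5) at t=0.5658 ← occupied
  → r_2 = 0.5658
beam 3: φ=-45°, α=105°
  dir = (cos 105°, sin 105°) = (-0.2588, 0.9659); from cell (2,4)
  next x-line at t=2.3955, next y-line at t=0.5073; Δt_x=3.8637, Δt_y=1.0353
    y: enter (2,5) at t=0.5073 ← occupied
  → r_3 = 0.5073
beam 4: φ=0°, α=150°
  dir = (cos 150°, sin 150°) = (-0.8660, 0.5000); from cell (2,4)
  next x-line at t=0.7159, next y-line at t=0.9800; Δt_x=1.1547, Δt_y=2.0000
    x: enter (1,4) at t=0.7159
    y: enter (1,5) at t=0.9800 ← occupied
  → r_4 = 0.9800
beam 5: φ=45°, α=195°
  dir = (cos 195°, sin 195°) = (-0.9659, -0.2588); from cell (2,4)
  next x-line at t=0.6419, next y-line at t=1.9705; Δt_x=1.0353, Δt_y=3.8637
    x: enter (1,4) at t=0.6419
    x: enter (0,4) at t=1.6771 ← occupied
  → r_5 = 1.6771
beam 6: φ=90°, α=240°
  dir = (cos 240°, sin 240°) = (-0.5000, -0.8660); from cell (2,4)
  next x-line at t=1.2400, next y-line at t=0.5889; Δt_x=2.0000, Δt_y=1.1547
    y: enter (2,3) at t=0.5889
    x: enter (1,3) at t=1.2400
    y: enter (1,2) at t=1.7436
    y: enter (1,1) at t=2.8983 ← occupied
  → r_6 = 2.8983
beam 7: φ=135°, α=285°
  dir = (cos 285°, sin 285°) = (0.2588, -0.9659); from cell (2,4)
  next x-line at t=1.4682, next y-line at t=0.5280; Δt_x=3.8637, Δt_y=1.0353
    y: enter (2,3) at t=0.5280
    x: enter (3,3) at t=1.4682
    y: enter (3,2) at t=1.5633
    y: enter (3,1) at t=2.5985
    y: enter (3,0) at t=3.6338 ← occupied
  → r_7 = 3.6338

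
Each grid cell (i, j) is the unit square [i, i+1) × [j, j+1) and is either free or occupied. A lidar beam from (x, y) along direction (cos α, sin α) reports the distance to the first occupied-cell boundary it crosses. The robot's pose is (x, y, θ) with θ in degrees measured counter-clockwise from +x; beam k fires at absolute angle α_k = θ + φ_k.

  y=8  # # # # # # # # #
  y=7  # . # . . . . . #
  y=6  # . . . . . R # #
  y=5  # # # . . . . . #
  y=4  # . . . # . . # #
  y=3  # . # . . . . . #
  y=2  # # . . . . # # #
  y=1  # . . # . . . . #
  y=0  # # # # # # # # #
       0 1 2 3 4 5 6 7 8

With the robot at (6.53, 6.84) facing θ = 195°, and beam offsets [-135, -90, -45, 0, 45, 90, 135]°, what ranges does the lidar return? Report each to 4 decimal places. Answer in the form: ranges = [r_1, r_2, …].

beam 1: φ=-135°, α=60°
  direction (0.5000, 0.8660); cell (6,6); t to first gridline: x 0.9400, y 0.1848 (then +2.0000 / +1.1547)
    (6,7) via y @ 0.1848
    (7,7) via x @ 0.9400
    (7,8) via y @ 1.3395  # hit
  → r_1 = 1.3395
beam 2: φ=-90°, α=105°
  direction (-0.2588, 0.9659); cell (6,6); t to first gridline: x 2.0478, y 0.1656 (then +3.8637 / +1.0353)
    (6,7) via y @ 0.1656
    (6,8) via y @ 1.2009  # hit
  → r_2 = 1.2009
beam 3: φ=-45°, α=150°
  direction (-0.8660, 0.5000); cell (6,6); t to first gridline: x 0.6120, y 0.3200 (then +1.1547 / +2.0000)
    (6,7) via y @ 0.3200
    (5,7) via x @ 0.6120
    (4,7) via x @ 1.7667
    (4,8) via y @ 2.3200  # hit
  → r_3 = 2.3200
beam 4: φ=0°, α=195°
  direction (-0.9659, -0.2588); cell (6,6); t to first gridline: x 0.5487, y 3.2455 (then +1.0353 / +3.8637)
    (5,6) via x @ 0.5487
    (4,6) via x @ 1.5840
    (3,6) via x @ 2.6192
    (3,5) via y @ 3.2455
    (2,5) via x @ 3.6545  # hit
  → r_4 = 3.6545
beam 5: φ=45°, α=240°
  direction (-0.5000, -0.8660); cell (6,6); t to first gridline: x 1.0600, y 0.9699 (then +2.0000 / +1.1547)
    (6,5) via y @ 0.9699
    (5,5) via x @ 1.0600
    (5,4) via y @ 2.1246
    (4,4) via x @ 3.0600  # hit
  → r_5 = 3.0600
beam 6: φ=90°, α=285°
  direction (0.2588, -0.9659); cell (6,6); t to first gridline: x 1.8159, y 0.8696 (then +3.8637 / +1.0353)
    (6,5) via y @ 0.8696
    (7,5) via x @ 1.8159
    (7,4) via y @ 1.9049  # hit
  → r_6 = 1.9049
beam 7: φ=135°, α=330°
  direction (0.8660, -0.5000); cell (6,6); t to first gridline: x 0.5427, y 1.6800 (then +1.1547 / +2.0000)
    (7,6) via x @ 0.5427  # hit
  → r_7 = 0.5427

ranges = [1.3395, 1.2009, 2.3200, 3.6545, 3.0600, 1.9049, 0.5427]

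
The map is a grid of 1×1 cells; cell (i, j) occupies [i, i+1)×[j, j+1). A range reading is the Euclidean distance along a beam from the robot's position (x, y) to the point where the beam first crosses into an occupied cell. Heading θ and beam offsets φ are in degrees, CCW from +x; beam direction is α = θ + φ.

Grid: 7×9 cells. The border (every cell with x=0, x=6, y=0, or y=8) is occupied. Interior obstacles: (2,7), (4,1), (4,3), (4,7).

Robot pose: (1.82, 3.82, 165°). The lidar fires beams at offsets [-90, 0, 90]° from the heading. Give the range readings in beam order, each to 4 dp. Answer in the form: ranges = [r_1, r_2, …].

beam 1: φ=-90°, α=75°
  cosα=0.2588 sinα=0.9659 | (1,3) | tMaxX 0.6955 tMaxY 0.1863 | tΔX 3.8637 tΔY 1.0353
    t=0.1863 [y] (1,4)
    t=0.6955 [x] (2,4)
    t=1.2216 [y] (2,5)
    t=2.2569 [y] (2,6)
    t=3.2922 [y] (2,7) — stop
  → r_1 = 3.2922
beam 2: φ=0°, α=165°
  cosα=-0.9659 sinα=0.2588 | (1,3) | tMaxX 0.8489 tMaxY 0.6955 | tΔX 1.0353 tΔY 3.8637
    t=0.6955 [y] (1,4)
    t=0.8489 [x] (0,4) — stop
  → r_2 = 0.8489
beam 3: φ=90°, α=255°
  cosα=-0.2588 sinα=-0.9659 | (1,3) | tMaxX 3.1682 tMaxY 0.8489 | tΔX 3.8637 tΔY 1.0353
    t=0.8489 [y] (1,2)
    t=1.8842 [y] (1,1)
    t=2.9195 [y] (1,0) — stop
  → r_3 = 2.9195

ranges = [3.2922, 0.8489, 2.9195]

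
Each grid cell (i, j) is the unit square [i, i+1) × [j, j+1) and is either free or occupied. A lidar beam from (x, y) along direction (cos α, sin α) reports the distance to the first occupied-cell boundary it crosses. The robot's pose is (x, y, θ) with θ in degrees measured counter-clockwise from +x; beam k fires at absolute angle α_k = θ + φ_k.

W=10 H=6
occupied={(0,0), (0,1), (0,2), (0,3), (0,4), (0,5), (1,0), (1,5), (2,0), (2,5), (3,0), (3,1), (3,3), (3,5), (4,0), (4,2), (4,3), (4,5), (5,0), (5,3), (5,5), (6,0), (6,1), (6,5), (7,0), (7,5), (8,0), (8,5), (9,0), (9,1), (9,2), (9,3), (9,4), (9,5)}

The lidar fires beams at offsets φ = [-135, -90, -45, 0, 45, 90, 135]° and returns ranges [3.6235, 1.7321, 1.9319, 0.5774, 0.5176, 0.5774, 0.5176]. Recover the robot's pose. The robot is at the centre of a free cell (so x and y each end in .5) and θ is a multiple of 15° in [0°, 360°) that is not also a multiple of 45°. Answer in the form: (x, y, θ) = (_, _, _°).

(x, y, θ) = (1.5, 4.5, 60°)

Candidates: 26 free-cell centres × 16 headings = 416 poses. Raycast each; keep the one whose scan matches to 4 dp.
  (7.5, 3.5, 75°): beam 1 = 2.8868 ≠ 3.6235 ✗
  (8.5, 3.5, 330°): beam 2 = 2.8868 ≠ 1.7321 ✗
  (8.5, 2.5, 210°): beam 1 = 1.9319 ≠ 3.6235 ✗
  …
  (1.5, 4.5, 60°): r_1=3.6235, r_2=1.7321, r_3=1.9319, r_4=0.5774, r_5=0.5176, r_6=0.5774, r_7=0.5176 — all match ✓
Unique over the lattice → pose = (1.5, 4.5, 60°).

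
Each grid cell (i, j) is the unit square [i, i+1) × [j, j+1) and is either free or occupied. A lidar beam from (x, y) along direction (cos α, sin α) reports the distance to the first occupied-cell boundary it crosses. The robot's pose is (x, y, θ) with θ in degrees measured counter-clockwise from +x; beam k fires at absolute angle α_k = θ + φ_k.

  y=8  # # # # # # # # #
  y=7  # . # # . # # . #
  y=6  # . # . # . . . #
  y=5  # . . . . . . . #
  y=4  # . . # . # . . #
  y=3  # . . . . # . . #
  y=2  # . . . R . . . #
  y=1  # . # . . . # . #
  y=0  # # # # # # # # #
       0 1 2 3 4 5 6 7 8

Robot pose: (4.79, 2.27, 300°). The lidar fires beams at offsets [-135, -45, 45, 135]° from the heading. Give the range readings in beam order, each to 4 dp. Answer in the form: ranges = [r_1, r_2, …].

ranges = [3.9237, 1.3148, 1.2527, 0.8114]

beam 1: φ=-135°, α=165°
  d=(-0.9659,0.2588)  start (4,2)  tX=0.8179 tY=2.8205  stride 1/|dx|=1.0353 1/|dy|=3.8637
    cross x-line → (3,2), t=0.8179
    cross x-line → (2,2), t=1.8531
    cross y-line → (2,3), t=2.8205
    cross x-line → (1,3), t=2.8884
    cross x-line → (0,3), t=3.9237 (wall)
  → r_1 = 3.9237
beam 2: φ=-45°, α=255°
  d=(-0.2588,-0.9659)  start (4,2)  tX=3.0523 tY=0.2795  stride 1/|dx|=3.8637 1/|dy|=1.0353
    cross y-line → (4,1), t=0.2795
    cross y-line → (4,0), t=1.3148 (wall)
  → r_2 = 1.3148
beam 3: φ=45°, α=345°
  d=(0.9659,-0.2588)  start (4,2)  tX=0.2174 tY=1.0432  stride 1/|dx|=1.0353 1/|dy|=3.8637
    cross x-line → (5,2), t=0.2174
    cross y-line → (5,1), t=1.0432
    cross x-line → (6,1), t=1.2527 (wall)
  → r_3 = 1.2527
beam 4: φ=135°, α=75°
  d=(0.2588,0.9659)  start (4,2)  tX=0.8114 tY=0.7558  stride 1/|dx|=3.8637 1/|dy|=1.0353
    cross y-line → (4,3), t=0.7558
    cross x-line → (5,3), t=0.8114 (wall)
  → r_4 = 0.8114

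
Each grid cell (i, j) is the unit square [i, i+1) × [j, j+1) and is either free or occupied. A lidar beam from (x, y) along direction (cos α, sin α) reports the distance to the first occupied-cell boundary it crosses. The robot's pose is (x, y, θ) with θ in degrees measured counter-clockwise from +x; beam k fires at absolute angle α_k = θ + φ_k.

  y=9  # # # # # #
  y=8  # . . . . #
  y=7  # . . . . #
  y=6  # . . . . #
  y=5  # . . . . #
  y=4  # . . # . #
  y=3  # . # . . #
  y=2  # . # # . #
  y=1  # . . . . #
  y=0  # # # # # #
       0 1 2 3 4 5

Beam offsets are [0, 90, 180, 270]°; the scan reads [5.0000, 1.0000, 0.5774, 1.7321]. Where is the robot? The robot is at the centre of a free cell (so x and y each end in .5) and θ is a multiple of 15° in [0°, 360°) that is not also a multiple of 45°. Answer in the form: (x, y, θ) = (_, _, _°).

(x, y, θ) = (2.5, 8.5, 300°)

The pose lattice has 28·16 = 448 candidates. Test each by forward raycasting.
  (2.5, 6.5, 165°): beam 1 = 1.5529 ≠ 5.0000 ✗
  (2.5, 7.5, 75°): beam 1 = 1.5529 ≠ 5.0000 ✗
  (3.5, 5.5, 60°): beam 1 = 3.0000 ≠ 5.0000 ✗
  (3.5, 7.5, 120°): beam 1 = 1.7321 ≠ 5.0000 ✗
  …
  (2.5, 8.5, 300°): r_1=5.0000, r_2=1.0000, r_3=0.5774, r_4=1.7321 — all match ✓
No second candidate reproduces the full scan.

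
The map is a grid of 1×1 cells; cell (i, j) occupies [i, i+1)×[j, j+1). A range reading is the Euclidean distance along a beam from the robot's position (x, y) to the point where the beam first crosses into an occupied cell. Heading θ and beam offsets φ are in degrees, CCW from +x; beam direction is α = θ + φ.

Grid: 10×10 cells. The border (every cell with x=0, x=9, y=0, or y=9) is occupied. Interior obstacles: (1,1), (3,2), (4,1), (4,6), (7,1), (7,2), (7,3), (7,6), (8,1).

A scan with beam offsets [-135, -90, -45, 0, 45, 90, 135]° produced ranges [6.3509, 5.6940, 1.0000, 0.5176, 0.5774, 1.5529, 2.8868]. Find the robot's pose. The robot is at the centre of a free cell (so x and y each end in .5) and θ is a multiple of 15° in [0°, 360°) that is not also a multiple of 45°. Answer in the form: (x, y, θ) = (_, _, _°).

The pose lattice has 55·16 = 880 candidates. Test each by forward raycasting.
  (2.5, 4.5, 195°): beam 1 = 5.1962 ≠ 6.3509 ✗
  (1.5, 3.5, 210°): beam 1 = 5.6940 ≠ 6.3509 ✗
  (7.5, 5.5, 285°): beam 1 = 2.8868 ≠ 6.3509 ✗
  …
  (1.5, 3.5, 165°): r_1=6.3509, r_2=5.6940, r_3=1.0000, r_4=0.5176, r_5=0.5774, r_6=1.5529, r_7=2.8868 — all match ✓
No second candidate reproduces the full scan.

(x, y, θ) = (1.5, 3.5, 165°)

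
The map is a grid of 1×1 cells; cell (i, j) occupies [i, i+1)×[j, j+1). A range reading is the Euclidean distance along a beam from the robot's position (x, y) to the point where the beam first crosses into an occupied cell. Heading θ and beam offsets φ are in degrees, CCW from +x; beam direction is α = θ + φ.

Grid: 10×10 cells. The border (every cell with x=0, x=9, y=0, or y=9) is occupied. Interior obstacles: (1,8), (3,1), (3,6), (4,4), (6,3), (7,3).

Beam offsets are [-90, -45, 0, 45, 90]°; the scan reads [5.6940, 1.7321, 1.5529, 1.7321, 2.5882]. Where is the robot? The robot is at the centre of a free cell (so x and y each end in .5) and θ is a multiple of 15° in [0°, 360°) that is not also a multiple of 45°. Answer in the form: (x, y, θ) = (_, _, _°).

Enumerate (i+0.5, j+0.5, θ) over the 58 free cells and 16 admissible headings. For each, cast all 5 beams and compare to the given ranges.
  (2.5, 3.5, 60°): beam 1 = 5.0000 ≠ 5.6940 ✗
  (1.5, 3.5, 345°): beam 1 = 1.9319 ≠ 5.6940 ✗
  (1.5, 7.5, 15°): beam 1 = 5.7956 ≠ 5.6940 ✗
  (5.5, 4.5, 165°): beam 1 = 4.6587 ≠ 5.6940 ✗
  …
  (3.5, 7.5, 105°): r_1=5.6940, r_2=1.7321, r_3=1.5529, r_4=1.7321, r_5=2.5882 — all match ✓
Unique over the lattice → pose = (3.5, 7.5, 105°).

(x, y, θ) = (3.5, 7.5, 105°)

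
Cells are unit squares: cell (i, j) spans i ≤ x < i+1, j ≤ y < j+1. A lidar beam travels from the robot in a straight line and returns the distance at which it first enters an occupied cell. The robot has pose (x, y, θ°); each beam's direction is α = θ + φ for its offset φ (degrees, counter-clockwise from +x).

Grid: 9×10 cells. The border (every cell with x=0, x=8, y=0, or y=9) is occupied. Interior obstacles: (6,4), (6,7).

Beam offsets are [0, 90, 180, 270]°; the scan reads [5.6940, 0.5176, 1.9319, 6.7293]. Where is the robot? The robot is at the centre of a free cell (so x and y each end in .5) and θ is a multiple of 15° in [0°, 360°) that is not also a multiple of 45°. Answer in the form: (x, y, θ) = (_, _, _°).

(x, y, θ) = (1.5, 3.5, 75°)

The pose lattice has 54·16 = 864 candidates. Test each by forward raycasting.
  (7.5, 4.5, 240°): beam 1 = 4.0415 ≠ 5.6940 ✗
  (4.5, 5.5, 195°): beam 1 = 3.6235 ≠ 5.6940 ✗
  (2.5, 2.5, 210°): beam 1 = 1.7321 ≠ 5.6940 ✗
  (3.5, 8.5, 105°): beam 1 = 0.5176 ≠ 5.6940 ✗
  (6.5, 3.5, 345°): beam 1 = 1.5529 ≠ 5.6940 ✗
  …
  (1.5, 3.5, 75°): r_1=5.6940, r_2=0.5176, r_3=1.9319, r_4=6.7293 — all match ✓
Only this pose fits every beam.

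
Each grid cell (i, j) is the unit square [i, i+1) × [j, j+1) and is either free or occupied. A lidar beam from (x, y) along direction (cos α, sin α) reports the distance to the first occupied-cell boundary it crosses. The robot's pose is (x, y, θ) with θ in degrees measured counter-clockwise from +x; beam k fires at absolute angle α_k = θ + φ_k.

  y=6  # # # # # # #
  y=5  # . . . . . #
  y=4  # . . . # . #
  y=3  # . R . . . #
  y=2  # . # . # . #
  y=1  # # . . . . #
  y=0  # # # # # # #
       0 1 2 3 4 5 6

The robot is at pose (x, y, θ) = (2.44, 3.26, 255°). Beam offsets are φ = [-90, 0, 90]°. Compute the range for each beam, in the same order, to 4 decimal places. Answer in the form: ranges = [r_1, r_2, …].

ranges = [1.4908, 0.2692, 1.6150]

beam 1: φ=-90°, α=165°
  dir = (cos 165°, sin 165°) = (-0.9659, 0.2588); from cell (2,3)
  next x-line at t=0.4555, next y-line at t=2.8591; Δt_x=1.0353, Δt_y=3.8637
    x: enter (1,3) at t=0.4555
    x: enter (0,3) at t=1.4908 ← occupied
  → r_1 = 1.4908
beam 2: φ=0°, α=255°
  dir = (cos 255°, sin 255°) = (-0.2588, -0.9659); from cell (2,3)
  next x-line at t=1.7000, next y-line at t=0.2692; Δt_x=3.8637, Δt_y=1.0353
    y: enter (2,2) at t=0.2692 ← occupied
  → r_2 = 0.2692
beam 3: φ=90°, α=345°
  dir = (cos 345°, sin 345°) = (0.9659, -0.2588); from cell (2,3)
  next x-line at t=0.5798, next y-line at t=1.0046; Δt_x=1.0353, Δt_y=3.8637
    x: enter (3,3) at t=0.5798
    y: enter (3,2) at t=1.0046
    x: enter (4,2) at t=1.6150 ← occupied
  → r_3 = 1.6150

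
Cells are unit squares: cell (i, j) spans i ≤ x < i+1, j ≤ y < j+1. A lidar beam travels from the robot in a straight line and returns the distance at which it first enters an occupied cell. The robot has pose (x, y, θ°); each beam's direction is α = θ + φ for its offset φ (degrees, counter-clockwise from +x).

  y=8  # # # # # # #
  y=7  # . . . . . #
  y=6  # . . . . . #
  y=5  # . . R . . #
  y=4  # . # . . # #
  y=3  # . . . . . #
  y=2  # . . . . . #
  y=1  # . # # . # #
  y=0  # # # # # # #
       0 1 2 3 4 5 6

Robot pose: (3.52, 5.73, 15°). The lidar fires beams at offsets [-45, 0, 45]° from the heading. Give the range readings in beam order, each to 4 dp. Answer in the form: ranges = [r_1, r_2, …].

beam 1: φ=-45°, α=330°
  d=(0.8660,-0.5000)  start (3,5)  tX=0.5543 tY=1.4600  stride 1/|dx|=1.1547 1/|dy|=2.0000
    cross x-line → (4,5), t=0.5543
    cross y-line → (4,4), t=1.4600
    cross x-line → (5,4), t=1.7090 (wall)
  → r_1 = 1.7090
beam 2: φ=0°, α=15°
  d=(0.9659,0.2588)  start (3,5)  tX=0.4969 tY=1.0432  stride 1/|dx|=1.0353 1/|dy|=3.8637
    cross x-line → (4,5), t=0.4969
    cross y-line → (4,6), t=1.0432
    cross x-line → (5,6), t=1.5322
    cross x-line → (6,6), t=2.5675 (wall)
  → r_2 = 2.5675
beam 3: φ=45°, α=60°
  d=(0.5000,0.8660)  start (3,5)  tX=0.9600 tY=0.3118  stride 1/|dx|=2.0000 1/|dy|=1.1547
    cross y-line → (3,6), t=0.3118
    cross x-line → (4,6), t=0.9600
    cross y-line → (4,7), t=1.4665
    cross y-line → (4,8), t=2.6212 (wall)
  → r_3 = 2.6212

ranges = [1.7090, 2.5675, 2.6212]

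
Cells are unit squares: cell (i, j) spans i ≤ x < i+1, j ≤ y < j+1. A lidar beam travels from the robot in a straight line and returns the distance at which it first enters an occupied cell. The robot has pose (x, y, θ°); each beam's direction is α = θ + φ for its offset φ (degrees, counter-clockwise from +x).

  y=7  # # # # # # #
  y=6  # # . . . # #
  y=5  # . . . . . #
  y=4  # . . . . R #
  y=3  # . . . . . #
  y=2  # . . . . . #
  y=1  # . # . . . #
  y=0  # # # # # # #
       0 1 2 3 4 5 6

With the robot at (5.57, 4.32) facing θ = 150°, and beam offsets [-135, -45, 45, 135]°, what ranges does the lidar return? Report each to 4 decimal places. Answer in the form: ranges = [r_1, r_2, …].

beam 1: φ=-135°, α=15°
  d=(0.9659,0.2588)  start (5,4)  tX=0.4452 tY=2.6273  stride 1/|dx|=1.0353 1/|dy|=3.8637
    cross x-line → (6,4), t=0.4452 (wall)
  → r_1 = 0.4452
beam 2: φ=-45°, α=105°
  d=(-0.2588,0.9659)  start (5,4)  tX=2.2023 tY=0.7040  stride 1/|dx|=3.8637 1/|dy|=1.0353
    cross y-line → (5,5), t=0.7040
    cross y-line → (5,6), t=1.7393 (wall)
  → r_2 = 1.7393
beam 3: φ=45°, α=195°
  d=(-0.9659,-0.2588)  start (5,4)  tX=0.5901 tY=1.2364  stride 1/|dx|=1.0353 1/|dy|=3.8637
    cross x-line → (4,4), t=0.5901
    cross y-line → (4,3), t=1.2364
    cross x-line → (3,3), t=1.6254
    cross x-line → (2,3), t=2.6607
    cross x-line → (1,3), t=3.6959
    cross x-line → (0,3), t=4.7312 (wall)
  → r_3 = 4.7312
beam 4: φ=135°, α=285°
  d=(0.2588,-0.9659)  start (5,4)  tX=1.6614 tY=0.3313  stride 1/|dx|=3.8637 1/|dy|=1.0353
    cross y-line → (5,3), t=0.3313
    cross y-line → (5,2), t=1.3666
    cross x-line → (6,2), t=1.6614 (wall)
  → r_4 = 1.6614

ranges = [0.4452, 1.7393, 4.7312, 1.6614]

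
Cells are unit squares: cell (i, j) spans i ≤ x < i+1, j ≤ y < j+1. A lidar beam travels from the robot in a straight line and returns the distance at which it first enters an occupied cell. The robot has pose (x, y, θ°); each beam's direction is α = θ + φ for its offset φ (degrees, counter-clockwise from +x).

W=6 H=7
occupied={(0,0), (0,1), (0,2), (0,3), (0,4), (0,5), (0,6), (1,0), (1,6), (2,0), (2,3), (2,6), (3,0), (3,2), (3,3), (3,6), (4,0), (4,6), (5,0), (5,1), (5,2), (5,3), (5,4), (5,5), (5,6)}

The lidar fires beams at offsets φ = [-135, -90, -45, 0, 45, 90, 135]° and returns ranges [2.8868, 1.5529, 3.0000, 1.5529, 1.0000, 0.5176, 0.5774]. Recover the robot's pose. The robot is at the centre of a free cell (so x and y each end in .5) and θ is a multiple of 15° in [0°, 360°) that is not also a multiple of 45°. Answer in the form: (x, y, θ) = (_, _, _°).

(x, y, θ) = (3.5, 5.5, 345°)

The pose lattice has 17·16 = 272 candidates. Test each by forward raycasting.
  (1.5, 1.5, 300°): beam 1 = 0.5176 ≠ 2.8868 ✗
  (2.5, 2.5, 300°): beam 1 = 1.5529 ≠ 2.8868 ✗
  (3.5, 4.5, 60°): beam 1 = 0.5176 ≠ 2.8868 ✗
  (2.5, 5.5, 240°): beam 1 = 0.5176 ≠ 2.8868 ✗
  (1.5, 5.5, 195°): beam 1 = 0.5774 ≠ 2.8868 ✗
  …
  (3.5, 5.5, 345°): r_1=2.8868, r_2=1.5529, r_3=3.0000, r_4=1.5529, r_5=1.0000, r_6=0.5176, r_7=0.5774 — all match ✓
No second candidate reproduces the full scan.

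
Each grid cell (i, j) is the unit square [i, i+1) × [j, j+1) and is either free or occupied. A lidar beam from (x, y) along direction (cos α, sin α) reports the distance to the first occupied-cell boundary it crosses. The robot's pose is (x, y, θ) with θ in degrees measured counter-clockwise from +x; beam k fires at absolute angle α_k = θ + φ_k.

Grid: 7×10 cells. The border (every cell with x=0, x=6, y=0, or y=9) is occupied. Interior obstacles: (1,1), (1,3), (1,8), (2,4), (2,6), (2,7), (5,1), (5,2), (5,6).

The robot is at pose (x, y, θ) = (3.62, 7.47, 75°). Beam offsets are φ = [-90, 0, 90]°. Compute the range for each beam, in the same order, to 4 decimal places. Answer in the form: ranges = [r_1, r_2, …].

beam 1: φ=-90°, α=345°
  direction (0.9659, -0.2588); cell (3,7); t to first gridline: x 0.3934, y 1.8159 (then +1.0353 / +3.8637)
    (4,7) via x @ 0.3934
    (5,7) via x @ 1.4287
    (5,6) via y @ 1.8159  # hit
  → r_1 = 1.8159
beam 2: φ=0°, α=75°
  direction (0.2588, 0.9659); cell (3,7); t to first gridline: x 1.4682, y 0.5487 (then +3.8637 / +1.0353)
    (3,8) via y @ 0.5487
    (4,8) via x @ 1.4682
    (4,9) via y @ 1.5840  # hit
  → r_2 = 1.5840
beam 3: φ=90°, α=165°
  direction (-0.9659, 0.2588); cell (3,7); t to first gridline: x 0.6419, y 2.0478 (then +1.0353 / +3.8637)
    (2,7) via x @ 0.6419  # hit
  → r_3 = 0.6419

ranges = [1.8159, 1.5840, 0.6419]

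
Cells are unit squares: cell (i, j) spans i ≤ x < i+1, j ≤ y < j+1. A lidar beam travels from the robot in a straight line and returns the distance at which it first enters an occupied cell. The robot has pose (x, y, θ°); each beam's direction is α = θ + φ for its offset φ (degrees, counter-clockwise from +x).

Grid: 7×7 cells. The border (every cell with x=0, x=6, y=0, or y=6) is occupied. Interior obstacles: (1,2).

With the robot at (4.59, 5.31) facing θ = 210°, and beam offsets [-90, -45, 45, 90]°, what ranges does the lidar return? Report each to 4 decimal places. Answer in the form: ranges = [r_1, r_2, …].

beam 1: φ=-90°, α=120°
  direction (-0.5000, 0.8660); cell (4,5); t to first gridline: x 1.1800, y 0.7967 (then +2.0000 / +1.1547)
    (4,6) via y @ 0.7967  # hit
  → r_1 = 0.7967
beam 2: φ=-45°, α=165°
  direction (-0.9659, 0.2588); cell (4,5); t to first gridline: x 0.6108, y 2.6660 (then +1.0353 / +3.8637)
    (3,5) via x @ 0.6108
    (2,5) via x @ 1.6461
    (2,6) via y @ 2.6660  # hit
  → r_2 = 2.6660
beam 3: φ=45°, α=255°
  direction (-0.2588, -0.9659); cell (4,5); t to first gridline: x 2.2796, y 0.3209 (then +3.8637 / +1.0353)
    (4,4) via y @ 0.3209
    (4,3) via y @ 1.3562
    (3,3) via x @ 2.2796
    (3,2) via y @ 2.3915
    (3,1) via y @ 3.4268
    (3,0) via y @ 4.4620  # hit
  → r_3 = 4.4620
beam 4: φ=90°, α=300°
  direction (0.5000, -0.8660); cell (4,5); t to first gridline: x 0.8200, y 0.3580 (then +2.0000 / +1.1547)
    (4,4) via y @ 0.3580
    (5,4) via x @ 0.8200
    (5,3) via y @ 1.5127
    (5,2) via y @ 2.6674
    (6,2) via x @ 2.8200  # hit
  → r_4 = 2.8200

ranges = [0.7967, 2.6660, 4.4620, 2.8200]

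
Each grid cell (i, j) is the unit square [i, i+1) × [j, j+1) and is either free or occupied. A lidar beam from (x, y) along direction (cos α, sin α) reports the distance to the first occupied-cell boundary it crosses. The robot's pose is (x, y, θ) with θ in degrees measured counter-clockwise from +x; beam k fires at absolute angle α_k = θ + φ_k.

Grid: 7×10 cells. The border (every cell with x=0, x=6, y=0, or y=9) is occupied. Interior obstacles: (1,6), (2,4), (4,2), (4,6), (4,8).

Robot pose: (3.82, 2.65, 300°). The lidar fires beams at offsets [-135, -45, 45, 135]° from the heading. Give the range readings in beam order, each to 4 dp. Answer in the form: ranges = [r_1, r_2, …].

ranges = [2.9195, 1.7082, 0.1863, 3.4682]

beam 1: φ=-135°, α=165°
  d=(-0.9659,0.2588)  start (3,2)  tX=0.8489 tY=1.3523  stride 1/|dx|=1.0353 1/|dy|=3.8637
    cross x-line → (2,2), t=0.8489
    cross y-line → (2,3), t=1.3523
    cross x-line → (1,3), t=1.8842
    cross x-line → (0,3), t=2.9195 (wall)
  → r_1 = 2.9195
beam 2: φ=-45°, α=255°
  d=(-0.2588,-0.9659)  start (3,2)  tX=3.1682 tY=0.6729  stride 1/|dx|=3.8637 1/|dy|=1.0353
    cross y-line → (3,1), t=0.6729
    cross y-line → (3,0), t=1.7082 (wall)
  → r_2 = 1.7082
beam 3: φ=45°, α=345°
  d=(0.9659,-0.2588)  start (3,2)  tX=0.1863 tY=2.5114  stride 1/|dx|=1.0353 1/|dy|=3.8637
    cross x-line → (4,2), t=0.1863 (wall)
  → r_3 = 0.1863
beam 4: φ=135°, α=75°
  d=(0.2588,0.9659)  start (3,2)  tX=0.6955 tY=0.3623  stride 1/|dx|=3.8637 1/|dy|=1.0353
    cross y-line → (3,3), t=0.3623
    cross x-line → (4,3), t=0.6955
    cross y-line → (4,4), t=1.3976
    cross y-line → (4,5), t=2.4329
    cross y-line → (4,6), t=3.4682 (wall)
  → r_4 = 3.4682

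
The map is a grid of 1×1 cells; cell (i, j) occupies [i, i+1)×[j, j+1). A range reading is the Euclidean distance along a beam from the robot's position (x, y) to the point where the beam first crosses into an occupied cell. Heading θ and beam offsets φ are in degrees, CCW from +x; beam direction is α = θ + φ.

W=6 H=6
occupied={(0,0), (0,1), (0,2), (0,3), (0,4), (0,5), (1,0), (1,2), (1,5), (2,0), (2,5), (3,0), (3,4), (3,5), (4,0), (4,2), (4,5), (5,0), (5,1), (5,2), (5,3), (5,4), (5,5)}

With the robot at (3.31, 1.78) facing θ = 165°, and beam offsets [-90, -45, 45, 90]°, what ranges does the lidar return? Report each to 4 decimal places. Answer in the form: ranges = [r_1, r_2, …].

ranges = [2.2983, 3.7181, 1.5600, 0.8075]

beam 1: φ=-90°, α=75°
  d=(0.2588,0.9659)  start (3,1)  tX=2.6660 tY=0.2278  stride 1/|dx|=3.8637 1/|dy|=1.0353
    cross y-line → (3,2), t=0.2278
    cross y-line → (3,3), t=1.2630
    cross y-line → (3,4), t=2.2983 (wall)
  → r_1 = 2.2983
beam 2: φ=-45°, α=120°
  d=(-0.5000,0.8660)  start (3,1)  tX=0.6200 tY=0.2540  stride 1/|dx|=2.0000 1/|dy|=1.1547
    cross y-line → (3,2), t=0.2540
    cross x-line → (2,2), t=0.6200
    cross y-line → (2,3), t=1.4087
    cross y-line → (2,4), t=2.5634
    cross x-line → (1,4), t=2.6200
    cross y-line → (1,5), t=3.7181 (wall)
  → r_2 = 3.7181
beam 3: φ=45°, α=210°
  d=(-0.8660,-0.5000)  start (3,1)  tX=0.3580 tY=1.5600  stride 1/|dx|=1.1547 1/|dy|=2.0000
    cross x-line → (2,1), t=0.3580
    cross x-line → (1,1), t=1.5127
    cross y-line → (1,0), t=1.5600 (wall)
  → r_3 = 1.5600
beam 4: φ=90°, α=255°
  d=(-0.2588,-0.9659)  start (3,1)  tX=1.1977 tY=0.8075  stride 1/|dx|=3.8637 1/|dy|=1.0353
    cross y-line → (3,0), t=0.8075 (wall)
  → r_4 = 0.8075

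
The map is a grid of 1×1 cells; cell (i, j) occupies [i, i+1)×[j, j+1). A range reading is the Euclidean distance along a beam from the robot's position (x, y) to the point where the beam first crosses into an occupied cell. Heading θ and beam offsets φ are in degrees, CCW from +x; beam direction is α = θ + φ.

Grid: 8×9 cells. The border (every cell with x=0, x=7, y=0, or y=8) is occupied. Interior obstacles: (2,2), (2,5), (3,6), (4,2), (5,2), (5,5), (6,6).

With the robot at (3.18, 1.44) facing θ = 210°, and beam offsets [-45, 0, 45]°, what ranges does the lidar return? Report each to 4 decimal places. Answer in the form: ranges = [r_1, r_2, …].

beam 1: φ=-45°, α=165°
  dir = (cos 165°, sin 165°) = (-0.9659, 0.2588); from cell (3,1)
  next x-line at t=0.1863, next y-line at t=2.1637; Δt_x=1.0353, Δt_y=3.8637
    x: enter (2,1) at t=0.1863
    x: enter (1,1) at t=1.2216
    y: enter (1,2) at t=2.1637
    x: enter (0,2) at t=2.2569 ← occupied
  → r_1 = 2.2569
beam 2: φ=0°, α=210°
  dir = (cos 210°, sin 210°) = (-0.8660, -0.5000); from cell (3,1)
  next x-line at t=0.2078, next y-line at t=0.8800; Δt_x=1.1547, Δt_y=2.0000
    x: enter (2,1) at t=0.2078
    y: enter (2,0) at t=0.8800 ← occupied
  → r_2 = 0.8800
beam 3: φ=45°, α=255°
  dir = (cos 255°, sin 255°) = (-0.2588, -0.9659); from cell (3,1)
  next x-line at t=0.6955, next y-line at t=0.4555; Δt_x=3.8637, Δt_y=1.0353
    y: enter (3,0) at t=0.4555 ← occupied
  → r_3 = 0.4555

ranges = [2.2569, 0.8800, 0.4555]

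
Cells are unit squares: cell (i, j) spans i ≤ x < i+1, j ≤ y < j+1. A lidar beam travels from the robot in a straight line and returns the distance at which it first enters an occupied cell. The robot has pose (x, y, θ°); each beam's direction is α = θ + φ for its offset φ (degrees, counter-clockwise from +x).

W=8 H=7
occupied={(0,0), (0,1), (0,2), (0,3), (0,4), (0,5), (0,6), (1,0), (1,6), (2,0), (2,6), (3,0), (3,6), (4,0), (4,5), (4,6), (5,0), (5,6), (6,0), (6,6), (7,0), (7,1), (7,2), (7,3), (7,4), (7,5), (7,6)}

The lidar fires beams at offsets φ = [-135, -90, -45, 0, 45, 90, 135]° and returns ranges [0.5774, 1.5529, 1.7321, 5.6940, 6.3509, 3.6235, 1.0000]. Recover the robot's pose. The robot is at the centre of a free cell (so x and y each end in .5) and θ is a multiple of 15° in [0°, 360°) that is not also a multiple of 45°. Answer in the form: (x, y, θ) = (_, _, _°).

(x, y, θ) = (1.5, 2.5, 345°)

Enumerate (i+0.5, j+0.5, θ) over the 29 free cells and 16 admissible headings. For each, cast all 7 beams and compare to the given ranges.
  (3.5, 2.5, 210°): beam 1 = 2.5882 ≠ 0.5774 ✗
  (5.5, 2.5, 345°): beam 1 = 3.0000 ≠ 0.5774 ✗
  (6.5, 3.5, 240°): beam 1 = 2.5882 ≠ 0.5774 ✗
  (5.5, 2.5, 60°): beam 1 = 1.5529 ≠ 0.5774 ✗
  …
  (1.5, 2.5, 345°): r_1=0.5774, r_2=1.5529, r_3=1.7321, r_4=5.6940, r_5=6.3509, r_6=3.6235, r_7=1.0000 — all match ✓
No second candidate reproduces the full scan.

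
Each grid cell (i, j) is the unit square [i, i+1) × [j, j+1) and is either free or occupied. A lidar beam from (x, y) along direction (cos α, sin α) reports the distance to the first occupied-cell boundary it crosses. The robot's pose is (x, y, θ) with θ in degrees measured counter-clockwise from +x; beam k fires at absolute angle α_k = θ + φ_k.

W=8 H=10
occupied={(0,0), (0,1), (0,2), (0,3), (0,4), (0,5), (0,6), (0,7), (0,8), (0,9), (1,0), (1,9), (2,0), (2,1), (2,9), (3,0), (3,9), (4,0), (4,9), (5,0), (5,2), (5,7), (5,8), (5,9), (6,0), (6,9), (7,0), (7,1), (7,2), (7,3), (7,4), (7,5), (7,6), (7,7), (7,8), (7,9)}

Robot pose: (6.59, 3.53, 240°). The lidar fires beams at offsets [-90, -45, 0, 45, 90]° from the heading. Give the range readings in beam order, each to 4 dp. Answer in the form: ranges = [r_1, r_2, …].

beam 1: φ=-90°, α=150°
  dir = (cos 150°, sin 150°) = (-0.8660, 0.5000); from cell (6,3)
  next x-line at t=0.6813, next y-line at t=0.9400; Δt_x=1.1547, Δt_y=2.0000
    x: enter (5,3) at t=0.6813
    y: enter (5,4) at t=0.9400
    x: enter (4,4) at t=1.8360
    y: enter (4,5) at t=2.9400
    x: enter (3,5) at t=2.9907
    x: enter (2,5) at t=4.1454
    y: enter (2,6) at t=4.9400
    x: enter (1,6) at t=5.3001
    x: enter (0,6) at t=6.4548 ← occupied
  → r_1 = 6.4548
beam 2: φ=-45°, α=195°
  dir = (cos 195°, sin 195°) = (-0.9659, -0.2588); from cell (6,3)
  next x-line at t=0.6108, next y-line at t=2.0478; Δt_x=1.0353, Δt_y=3.8637
    x: enter (5,3) at t=0.6108
    x: enter (4,3) at t=1.6461
    y: enter (4,2) at t=2.0478
    x: enter (3,2) at t=2.6814
    x: enter (2,2) at t=3.7166
    x: enter (1,2) at t=4.7519
    x: enter (0,2) at t=5.7872 ← occupied
  → r_2 = 5.7872
beam 3: φ=0°, α=240°
  dir = (cos 240°, sin 240°) = (-0.5000, -0.8660); from cell (6,3)
  next x-line at t=1.1800, next y-line at t=0.6120; Δt_x=2.0000, Δt_y=1.1547
    y: enter (6,2) at t=0.6120
    x: enter (5,2) at t=1.1800 ← occupied
  → r_3 = 1.1800
beam 4: φ=45°, α=285°
  dir = (cos 285°, sin 285°) = (0.2588, -0.9659); from cell (6,3)
  next x-line at t=1.5841, next y-line at t=0.5487; Δt_x=3.8637, Δt_y=1.0353
    y: enter (6,2) at t=0.5487
    y: enter (6,1) at t=1.5840
    x: enter (7,1) at t=1.5841 ← occupied
  → r_4 = 1.5841
beam 5: φ=90°, α=330°
  dir = (cos 330°, sin 330°) = (0.8660, -0.5000); from cell (6,3)
  next x-line at t=0.4734, next y-line at t=1.0600; Δt_x=1.1547, Δt_y=2.0000
    x: enter (7,3) at t=0.4734 ← occupied
  → r_5 = 0.4734

ranges = [6.4548, 5.7872, 1.1800, 1.5841, 0.4734]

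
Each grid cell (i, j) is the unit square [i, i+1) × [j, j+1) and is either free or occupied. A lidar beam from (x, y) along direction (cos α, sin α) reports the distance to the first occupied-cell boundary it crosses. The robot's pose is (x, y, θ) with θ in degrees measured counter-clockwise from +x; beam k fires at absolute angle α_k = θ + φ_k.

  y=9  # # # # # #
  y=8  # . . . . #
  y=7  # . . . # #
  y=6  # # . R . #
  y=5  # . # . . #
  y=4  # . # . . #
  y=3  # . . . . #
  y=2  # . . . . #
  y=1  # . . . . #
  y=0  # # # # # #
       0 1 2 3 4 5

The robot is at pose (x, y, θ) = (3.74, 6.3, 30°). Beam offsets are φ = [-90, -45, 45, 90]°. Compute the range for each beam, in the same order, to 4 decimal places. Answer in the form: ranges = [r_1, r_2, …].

beam 1: φ=-90°, α=300°
  d=(0.5000,-0.8660)  start (3,6)  tX=0.5200 tY=0.3464  stride 1/|dx|=2.0000 1/|dy|=1.1547
    cross y-line → (3,5), t=0.3464
    cross x-line → (4,5), t=0.5200
    cross y-line → (4,4), t=1.5011
    cross x-line → (5,4), t=2.5200 (wall)
  → r_1 = 2.5200
beam 2: φ=-45°, α=345°
  d=(0.9659,-0.2588)  start (3,6)  tX=0.2692 tY=1.1591  stride 1/|dx|=1.0353 1/|dy|=3.8637
    cross x-line → (4,6), t=0.2692
    cross y-line → (4,5), t=1.1591
    cross x-line → (5,5), t=1.3044 (wall)
  → r_2 = 1.3044
beam 3: φ=45°, α=75°
  d=(0.2588,0.9659)  start (3,6)  tX=1.0046 tY=0.7247  stride 1/|dx|=3.8637 1/|dy|=1.0353
    cross y-line → (3,7), t=0.7247
    cross x-line → (4,7), t=1.0046 (wall)
  → r_3 = 1.0046
beam 4: φ=90°, α=120°
  d=(-0.5000,0.8660)  start (3,6)  tX=1.4800 tY=0.8083  stride 1/|dx|=2.0000 1/|dy|=1.1547
    cross y-line → (3,7), t=0.8083
    cross x-line → (2,7), t=1.4800
    cross y-line → (2,8), t=1.9630
    cross y-line → (2,9), t=3.1177 (wall)
  → r_4 = 3.1177

ranges = [2.5200, 1.3044, 1.0046, 3.1177]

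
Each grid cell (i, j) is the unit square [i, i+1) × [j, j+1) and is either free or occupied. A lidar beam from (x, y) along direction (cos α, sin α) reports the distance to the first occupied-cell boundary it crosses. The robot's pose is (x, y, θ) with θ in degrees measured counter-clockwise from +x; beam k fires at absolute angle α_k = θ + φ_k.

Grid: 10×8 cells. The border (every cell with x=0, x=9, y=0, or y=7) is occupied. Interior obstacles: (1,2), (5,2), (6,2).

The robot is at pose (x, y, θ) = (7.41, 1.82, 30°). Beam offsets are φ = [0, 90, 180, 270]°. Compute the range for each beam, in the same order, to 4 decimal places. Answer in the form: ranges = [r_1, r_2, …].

ranges = [1.8360, 0.8200, 1.6400, 0.9469]

beam 1: φ=0°, α=30°
  cosα=0.8660 sinα=0.5000 | (7,1) | tMaxX 0.6813 tMaxY 0.3600 | tΔX 1.1547 tΔY 2.0000
    t=0.3600 [y] (7,2)
    t=0.6813 [x] (8,2)
    t=1.8360 [x] (9,2) — stop
  → r_1 = 1.8360
beam 2: φ=90°, α=120°
  cosα=-0.5000 sinα=0.8660 | (7,1) | tMaxX 0.8200 tMaxY 0.2078 | tΔX 2.0000 tΔY 1.1547
    t=0.2078 [y] (7,2)
    t=0.8200 [x] (6,2) — stop
  → r_2 = 0.8200
beam 3: φ=180°, α=210°
  cosα=-0.8660 sinα=-0.5000 | (7,1) | tMaxX 0.4734 tMaxY 1.6400 | tΔX 1.1547 tΔY 2.0000
    t=0.4734 [x] (6,1)
    t=1.6281 [x] (5,1)
    t=1.6400 [y] (5,0) — stop
  → r_3 = 1.6400
beam 4: φ=270°, α=300°
  cosα=0.5000 sinα=-0.8660 | (7,1) | tMaxX 1.1800 tMaxY 0.9469 | tΔX 2.0000 tΔY 1.1547
    t=0.9469 [y] (7,0) — stop
  → r_4 = 0.9469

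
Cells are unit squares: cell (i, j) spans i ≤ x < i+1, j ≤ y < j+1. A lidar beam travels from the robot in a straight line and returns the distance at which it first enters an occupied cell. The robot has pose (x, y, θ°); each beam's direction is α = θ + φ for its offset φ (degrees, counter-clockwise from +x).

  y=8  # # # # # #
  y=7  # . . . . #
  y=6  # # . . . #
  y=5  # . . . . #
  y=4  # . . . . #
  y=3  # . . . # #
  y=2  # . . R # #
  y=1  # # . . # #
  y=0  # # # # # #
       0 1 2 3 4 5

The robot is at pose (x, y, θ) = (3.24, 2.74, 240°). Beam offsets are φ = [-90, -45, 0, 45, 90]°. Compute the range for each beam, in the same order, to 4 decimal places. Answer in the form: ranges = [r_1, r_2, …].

ranges = [2.5865, 2.3190, 2.0092, 1.8014, 0.8776]

beam 1: φ=-90°, α=150°
  direction (-0.8660, 0.5000); cell (3,2); t to first gridline: x 0.2771, y 0.5200 (then +1.1547 / +2.0000)
    (2,2) via x @ 0.2771
    (2,3) via y @ 0.5200
    (1,3) via x @ 1.4318
    (1,4) via y @ 2.5200
    (0,4) via x @ 2.5865  # hit
  → r_1 = 2.5865
beam 2: φ=-45°, α=195°
  direction (-0.9659, -0.2588); cell (3,2); t to first gridline: x 0.2485, y 2.8591 (then +1.0353 / +3.8637)
    (2,2) via x @ 0.2485
    (1,2) via x @ 1.2837
    (0,2) via x @ 2.3190  # hit
  → r_2 = 2.3190
beam 3: φ=0°, α=240°
  direction (-0.5000, -0.8660); cell (3,2); t to first gridline: x 0.4800, y 0.8545 (then +2.0000 / +1.1547)
    (2,2) via x @ 0.4800
    (2,1) via y @ 0.8545
    (2,0) via y @ 2.0092  # hit
  → r_3 = 2.0092
beam 4: φ=45°, α=285°
  direction (0.2588, -0.9659); cell (3,2); t to first gridline: x 2.9364, y 0.7661 (then +3.8637 / +1.0353)
    (3,1) via y @ 0.7661
    (3,0) via y @ 1.8014  # hit
  → r_4 = 1.8014
beam 5: φ=90°, α=330°
  direction (0.8660, -0.5000); cell (3,2); t to first gridline: x 0.8776, y 1.4800 (then +1.1547 / +2.0000)
    (4,2) via x @ 0.8776  # hit
  → r_5 = 0.8776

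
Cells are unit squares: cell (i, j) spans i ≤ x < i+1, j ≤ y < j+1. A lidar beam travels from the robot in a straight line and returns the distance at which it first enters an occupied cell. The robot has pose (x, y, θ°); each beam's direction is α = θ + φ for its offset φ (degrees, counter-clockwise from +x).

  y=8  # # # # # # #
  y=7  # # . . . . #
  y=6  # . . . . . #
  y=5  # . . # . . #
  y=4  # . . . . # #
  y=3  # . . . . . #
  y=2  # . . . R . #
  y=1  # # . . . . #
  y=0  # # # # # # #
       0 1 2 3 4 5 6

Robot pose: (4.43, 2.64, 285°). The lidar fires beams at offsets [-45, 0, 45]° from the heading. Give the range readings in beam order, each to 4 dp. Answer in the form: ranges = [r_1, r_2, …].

ranges = [1.8937, 1.6979, 1.8129]

beam 1: φ=-45°, α=240°
  d=(-0.5000,-0.8660)  start (4,2)  tX=0.8600 tY=0.7390  stride 1/|dx|=2.0000 1/|dy|=1.1547
    cross y-line → (4,1), t=0.7390
    cross x-line → (3,1), t=0.8600
    cross y-line → (3,0), t=1.8937 (wall)
  → r_1 = 1.8937
beam 2: φ=0°, α=285°
  d=(0.2588,-0.9659)  start (4,2)  tX=2.2023 tY=0.6626  stride 1/|dx|=3.8637 1/|dy|=1.0353
    cross y-line → (4,1), t=0.6626
    cross y-line → (4,0), t=1.6979 (wall)
  → r_2 = 1.6979
beam 3: φ=45°, α=330°
  d=(0.8660,-0.5000)  start (4,2)  tX=0.6582 tY=1.2800  stride 1/|dx|=1.1547 1/|dy|=2.0000
    cross x-line → (5,2), t=0.6582
    cross y-line → (5,1), t=1.2800
    cross x-line → (6,1), t=1.8129 (wall)
  → r_3 = 1.8129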